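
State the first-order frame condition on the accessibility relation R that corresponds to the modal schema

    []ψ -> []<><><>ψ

forall x forall z (xRz -> exists w (xRw & z R^3 w))

This is a Sahlqvist (Geach-type) schema ◇^0□^1ψ → □^1◇^3ψ.
First-order correspondent: forall x forall z (xRz -> exists w (xRw & z R^3 w)).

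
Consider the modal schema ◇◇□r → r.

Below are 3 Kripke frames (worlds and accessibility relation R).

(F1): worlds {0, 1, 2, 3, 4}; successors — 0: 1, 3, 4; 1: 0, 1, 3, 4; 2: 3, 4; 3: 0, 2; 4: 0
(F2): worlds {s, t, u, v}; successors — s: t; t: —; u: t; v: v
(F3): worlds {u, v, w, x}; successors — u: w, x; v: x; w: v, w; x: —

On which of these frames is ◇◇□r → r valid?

This is the axiom for a generalized confluence (Geach) condition; its first-order frame correspondent is ∀x ∀y (xR²y → ∃w (yRw ∧ x = w)).
(F1): fails — 0R²0 but no w with 0Rw and 0=w.
(F2): ✓.
(F3): fails — uR²v but no t with vRt and u=t.
Valid on: (F2).

(F2)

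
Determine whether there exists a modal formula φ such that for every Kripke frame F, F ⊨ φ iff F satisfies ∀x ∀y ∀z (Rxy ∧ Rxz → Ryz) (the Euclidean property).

This is a Sahlqvist condition; the 5 axiom ◇q → □◇q defines it.

Yes — defined by ◇q → □◇q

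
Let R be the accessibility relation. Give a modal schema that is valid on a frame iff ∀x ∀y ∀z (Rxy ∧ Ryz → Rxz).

A defining formula is □ψ → □□ψ (the 4 axiom).
Suppose □ψ→□□ψ is valid. Take Rxy, Ryz and set V(ψ)={w : Rxw}. Then □ψ at x, so □□ψ at x, so □ψ at y, so ψ at z, i.e. Rxz.

□ψ → □□ψ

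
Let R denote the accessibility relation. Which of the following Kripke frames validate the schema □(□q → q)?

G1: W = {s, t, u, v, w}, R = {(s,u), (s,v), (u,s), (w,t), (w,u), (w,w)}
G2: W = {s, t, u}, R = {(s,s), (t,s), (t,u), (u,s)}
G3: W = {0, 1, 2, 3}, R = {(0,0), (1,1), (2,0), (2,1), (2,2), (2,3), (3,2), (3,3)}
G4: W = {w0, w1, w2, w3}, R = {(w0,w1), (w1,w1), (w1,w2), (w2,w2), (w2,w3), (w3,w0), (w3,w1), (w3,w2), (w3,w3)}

The schema corresponds to shift-reflexivity: ∀x ∀y (Rxy → Ryy).
G1: fails — Rwt but not Rtt.
G2: fails — Rtu but not Ruu.
G3: ✓.
G4: fails — Rw3w0 but not Rw0w0.
Valid on: G3.

G3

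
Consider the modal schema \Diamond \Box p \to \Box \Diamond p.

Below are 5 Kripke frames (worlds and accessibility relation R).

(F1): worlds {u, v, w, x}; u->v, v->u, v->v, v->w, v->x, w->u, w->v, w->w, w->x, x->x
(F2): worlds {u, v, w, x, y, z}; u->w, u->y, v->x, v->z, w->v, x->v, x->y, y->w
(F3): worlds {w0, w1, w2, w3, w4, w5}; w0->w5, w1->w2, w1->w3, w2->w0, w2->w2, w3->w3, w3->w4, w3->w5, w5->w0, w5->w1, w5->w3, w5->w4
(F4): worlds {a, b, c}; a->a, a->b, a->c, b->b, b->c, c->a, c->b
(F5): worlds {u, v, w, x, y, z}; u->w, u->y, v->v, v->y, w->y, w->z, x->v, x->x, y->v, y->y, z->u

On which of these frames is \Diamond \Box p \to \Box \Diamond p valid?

(F4)

This is the axiom for convergence; its first-order frame correspondent is \forall x \forall y \forall z (Rxy \wedge Rxz \to \exists w (Ryw \wedge Rzw)).
(F1): fails — Rvu and Rvx but u and x have no common successor.
(F2): fails — Ruw and Ruy but w and y have no common successor.
(F3): fails — Rw1w2 and Rw1w3 but w2 and w3 have no common successor.
(F4): ✓.
(F5): fails — Rwy and Rwz but y and z have no common successor.
Valid on: (F4).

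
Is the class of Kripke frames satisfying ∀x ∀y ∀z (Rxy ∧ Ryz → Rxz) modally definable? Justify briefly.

Yes: it is transitivity, defined by the 4 schema □r → □□r.
Suppose □r→□□r is valid. Take Rxy, Ryz and set V(r)={w : Rxw}. Then □r at x, so □□r at x, so □r at y, so r at z, i.e. Rxz.

Yes — defined by □r → □□r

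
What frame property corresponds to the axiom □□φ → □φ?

Density

Suppose □□φ→□φ is valid. Take Rxy and set V(φ)={w : xR²w}. Then □□φ at x, so □φ at x, so φ at y, i.e. ∃z(Rxz∧Rzy).
The converse is a direct semantic check.
Frame condition: ∀x ∀y (Rxy → ∃z (Rxz ∧ Rzy)).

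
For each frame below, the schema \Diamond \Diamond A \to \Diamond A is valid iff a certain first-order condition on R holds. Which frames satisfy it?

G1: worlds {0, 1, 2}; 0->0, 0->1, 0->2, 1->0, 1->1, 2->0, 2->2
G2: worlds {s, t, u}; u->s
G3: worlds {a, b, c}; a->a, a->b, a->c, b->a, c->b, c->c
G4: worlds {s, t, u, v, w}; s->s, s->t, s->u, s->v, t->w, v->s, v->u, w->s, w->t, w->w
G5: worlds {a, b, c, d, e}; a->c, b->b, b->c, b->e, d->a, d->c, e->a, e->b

This is the axiom for transitivity; its first-order frame correspondent is \forall x \forall y \forall z (Rxy \wedge Ryz \to Rxz).
G1: fails — R10 and R02 but not R12.
G2: condition met.
G3: fails — Rba and Rab but not Rbb.
G4: fails — Rvs and Rsv but not Rvv.
G5: fails — Reb and Rbc but not Rec.
Valid on: G2.

G2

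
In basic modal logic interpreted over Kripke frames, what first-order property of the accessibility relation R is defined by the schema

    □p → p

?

reflexivity

Suppose □p→p is valid. At any x set V(p)={w : Rxw}. Then □p holds at x, so p holds at x, i.e. Rxx.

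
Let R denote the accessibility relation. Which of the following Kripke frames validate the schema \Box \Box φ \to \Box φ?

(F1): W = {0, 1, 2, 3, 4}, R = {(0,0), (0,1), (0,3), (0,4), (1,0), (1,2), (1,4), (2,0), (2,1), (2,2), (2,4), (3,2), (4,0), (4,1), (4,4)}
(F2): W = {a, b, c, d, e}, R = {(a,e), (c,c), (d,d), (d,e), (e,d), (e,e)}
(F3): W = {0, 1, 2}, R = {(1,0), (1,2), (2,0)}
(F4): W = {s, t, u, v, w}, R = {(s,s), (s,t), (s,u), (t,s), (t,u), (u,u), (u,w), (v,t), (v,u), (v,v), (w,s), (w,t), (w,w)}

(F1), (F2), (F4)

Frame correspondent (Sahlqvist): \forall x \forall y (Rxy \to \exists z (Rxz \wedge Rzy)) — i.e. density.
(F1): ✓.
(F2): ✓.
(F3): fails — R12 but no z with R1z and Rz2.
(F4): ✓.
Valid on: (F1), (F2), (F4).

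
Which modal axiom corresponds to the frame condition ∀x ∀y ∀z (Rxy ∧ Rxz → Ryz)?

This is the Euclidean property; the standard corresponding axiom is 5: ◇s → □◇s.
Suppose ◇s→□◇s is valid. Take Rxy, Rxz and set V(s)={y}. Then ◇s at x, so □◇s at x, so ◇s at z, so some w with Rzw has s; w=y, i.e. Rzy. By symmetry of the argument, Ryz.

◇s → □◇s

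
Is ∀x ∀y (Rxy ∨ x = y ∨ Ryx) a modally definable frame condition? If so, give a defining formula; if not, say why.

No

Modal frame validity is preserved under disjoint unions.
Take 2 disjoint single-world reflexive frames: each is trivially connected, but their disjoint union has 2 worlds with no edge between distinct components, so it is not connected.
So no modal formula (or set of formulas) defines exactly the connected frames.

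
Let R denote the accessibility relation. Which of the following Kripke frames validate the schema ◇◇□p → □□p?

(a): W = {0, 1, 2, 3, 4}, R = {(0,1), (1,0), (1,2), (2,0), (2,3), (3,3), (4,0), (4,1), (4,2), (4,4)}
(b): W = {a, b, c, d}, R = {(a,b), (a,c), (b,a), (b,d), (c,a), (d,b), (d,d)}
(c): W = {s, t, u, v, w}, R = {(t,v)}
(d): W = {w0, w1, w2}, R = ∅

(c), (d)

Frame correspondent (Sahlqvist): ∀x ∀y ∀z ((xR²y ∧ xR²z) → ∃w (yRw ∧ z = w)) — i.e. a generalized confluence (Geach) condition.
(a): fails — 0R²0, 0R²0 but no w with 0Rw and 0=w.
(b): fails — aR²a, aR²a but no w with aRw and a=w.
(c): holds.
(d): holds.
Valid on: (c), (d).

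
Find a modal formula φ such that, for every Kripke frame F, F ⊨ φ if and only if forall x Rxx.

A defining formula is □q → q (the T axiom).
Suppose □q→q is valid. At any x set V(q)={w : Rxw}. Then □q holds at x, so q holds at x, i.e. Rxx.

□q → q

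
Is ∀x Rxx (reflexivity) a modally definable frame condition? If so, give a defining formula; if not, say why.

Yes: it is reflexivity, defined by the T schema □r → r.
Suppose □r→r is valid. At any x set V(r)={w : Rxw}. Then □r holds at x, so r holds at x, i.e. Rxx.

Definable; □r → r defines it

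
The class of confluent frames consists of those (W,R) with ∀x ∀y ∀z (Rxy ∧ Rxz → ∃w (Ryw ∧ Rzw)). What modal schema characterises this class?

The condition is convergence. The .2 schema ◇□s → □◇s defines it.
Suppose ◇□s→□◇s is valid. Take Rxy, Rxz and set V(s)={w : Ryw}. Then □s at y so ◇□s at x, so □◇s at x, so ◇s at z, giving w with Rzw and Ryw.

◇□s → □◇s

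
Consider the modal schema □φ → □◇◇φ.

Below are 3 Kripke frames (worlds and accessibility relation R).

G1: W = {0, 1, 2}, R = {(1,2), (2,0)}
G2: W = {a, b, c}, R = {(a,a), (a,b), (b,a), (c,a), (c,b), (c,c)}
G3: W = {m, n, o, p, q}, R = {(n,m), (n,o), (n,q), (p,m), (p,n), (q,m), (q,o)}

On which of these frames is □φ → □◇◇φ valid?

This is the axiom for a generalized confluence (Geach) condition; its first-order frame correspondent is ∀x ∀z (xRz → ∃w (xRw ∧ zR²w)).
G1: fails — 1R2 but no w with 1Rw and 2R²w.
G2: holds.
G3: fails — nRm but no w with nRw and mR²w.
Valid on: G2.

G2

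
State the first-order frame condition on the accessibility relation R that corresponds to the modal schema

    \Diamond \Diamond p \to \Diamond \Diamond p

\forall x \forall y (x R^2 y \to \exists w (y = w \wedge x R^2 w))

This is a Sahlqvist (Geach-type) schema ◇^2□^0p → □^0◇^2p.
Minimal-valuation argument: fix x; take any y with xR^2y and any z with xR^0z. Set V(p) to the set of worlds R-reachable from y in exactly 0 steps. Then □^0p holds at y, so the antecedent holds at x; validity forces ◇^2p at z, giving a w with zR^2w and yR^0w.
First-order correspondent: \forall x \forall y (x R^2 y \to \exists w (y = w \wedge x R^2 w)).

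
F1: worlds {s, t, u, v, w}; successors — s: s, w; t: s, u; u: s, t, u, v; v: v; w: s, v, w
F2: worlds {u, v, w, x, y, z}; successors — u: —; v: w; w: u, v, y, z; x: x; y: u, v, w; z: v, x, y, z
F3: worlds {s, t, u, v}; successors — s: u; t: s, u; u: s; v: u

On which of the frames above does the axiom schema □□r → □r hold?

This is the axiom for density; its first-order frame correspondent is ∀x ∀y (Rxy → ∃z (Rxz ∧ Rzy)).
F1: condition met.
F2: fails — Rvw but no t with Rvt and Rtw.
F3: fails — Rus but no z with Ruz and Rzs.

F1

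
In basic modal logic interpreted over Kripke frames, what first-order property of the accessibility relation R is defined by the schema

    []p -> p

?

reflexivity

Suppose □p→p is valid. At any x set V(p)={w : Rxw}. Then □p holds at x, so p holds at x, i.e. Rxx.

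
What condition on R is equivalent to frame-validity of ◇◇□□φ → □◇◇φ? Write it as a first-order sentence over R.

∀x ∀y ∀z ((xR²y ∧ xRz) → ∃w (yR²w ∧ zR²w))

This is a Sahlqvist (Geach-type) schema ◇^2□^2φ → □^1◇^2φ.
Minimal-valuation argument: fix x; take any y with xR^2y and any z with xR^1z. Set V(φ) to the set of worlds R-reachable from y in exactly 2 steps. Then □^2φ holds at y, so the antecedent holds at x; validity forces ◇^2φ at z, giving a w with zR^2w and yR^2w.
First-order correspondent: ∀x ∀y ∀z ((xR²y ∧ xRz) → ∃w (yR²w ∧ zR²w)).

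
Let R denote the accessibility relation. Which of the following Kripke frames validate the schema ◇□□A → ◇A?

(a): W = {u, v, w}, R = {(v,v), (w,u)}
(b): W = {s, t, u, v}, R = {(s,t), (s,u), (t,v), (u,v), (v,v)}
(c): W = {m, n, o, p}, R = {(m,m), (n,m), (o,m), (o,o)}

(c)

The schema corresponds to a generalized confluence (Geach) condition: ∀x ∀y (xRy → ∃w (yR²w ∧ xRw)).
(a): fails — wRu but no t with uR²t and wRt.
(b): fails — sRt but no w with tR²w and sRw.
(c): ✓.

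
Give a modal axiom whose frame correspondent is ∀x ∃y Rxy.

The condition is seriality. The D schema □s → ◇s defines it.

□s → ◇s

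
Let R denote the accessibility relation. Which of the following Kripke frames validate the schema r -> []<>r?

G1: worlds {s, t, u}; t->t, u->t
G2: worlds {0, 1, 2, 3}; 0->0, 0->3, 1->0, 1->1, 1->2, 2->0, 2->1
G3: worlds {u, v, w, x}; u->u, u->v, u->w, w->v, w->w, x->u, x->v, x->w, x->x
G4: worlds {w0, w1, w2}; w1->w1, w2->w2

Frame correspondent (Sahlqvist): forall x forall y (Rxy -> Ryx) — i.e. symmetry.
G1: fails — Rut but not Rtu.
G2: fails — R10 but not R01.
G3: fails — Ruv but not Rvu.
G4: ✓.
Valid on: G4.

G4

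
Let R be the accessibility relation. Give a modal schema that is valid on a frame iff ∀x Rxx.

□p → p

The condition is reflexivity. The T schema □p → p defines it.
Suppose □p→p is valid. At any x set V(p)={w : Rxw}. Then □p holds at x, so p holds at x, i.e. Rxx.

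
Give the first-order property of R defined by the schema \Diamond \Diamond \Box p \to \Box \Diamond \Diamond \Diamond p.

This is a Sahlqvist (Geach-type) schema ◇^2□^1p → □^1◇^3p.
Minimal-valuation argument: fix x; take any y with xR^2y and any z with xR^1z. Set V(p) to the set of worlds R-reachable from y in exactly 1 step. Then □^1p holds at y, so the antecedent holds at x; validity forces ◇^3p at z, giving a w with zR^3w and yR^1w.
First-order correspondent: \forall x \forall y \forall z ((x R^2 y \wedge xRz) \to \exists w (yRw \wedge z R^3 w)).

\forall x \forall y \forall z ((x R^2 y \wedge xRz) \to \exists w (yRw \wedge z R^3 w))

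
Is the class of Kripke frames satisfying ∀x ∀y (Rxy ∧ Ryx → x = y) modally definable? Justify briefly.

If a class were modally definable it would be closed under surjective bounded morphisms (Goldblatt–Thomason).
The 6-cycle (worlds 0,1,2,3,4,5 with 0→1→2→3→4→5→0) is antisymmetric. Sending even-indexed worlds to • and odd-indexed worlds to ∘ is a surjective bounded morphism onto the two-world frame with •↔∘, which is not antisymmetric.
Hence antisymmetry is not modally definable.

Not modally definable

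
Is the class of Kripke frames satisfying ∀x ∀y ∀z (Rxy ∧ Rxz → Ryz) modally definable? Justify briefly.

Yes, by ◇p → □◇p

The condition is the Euclidean property. A defining modal formula is ◇p → □◇p.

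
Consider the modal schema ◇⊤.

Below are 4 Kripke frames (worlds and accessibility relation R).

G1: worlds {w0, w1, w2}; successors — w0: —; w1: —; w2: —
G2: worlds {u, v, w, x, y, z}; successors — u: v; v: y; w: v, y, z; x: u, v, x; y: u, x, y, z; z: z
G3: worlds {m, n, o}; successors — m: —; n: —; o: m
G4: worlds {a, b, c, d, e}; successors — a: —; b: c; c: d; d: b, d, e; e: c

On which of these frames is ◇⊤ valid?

Frame correspondent (Sahlqvist): ∀x ∃y Rxy — i.e. seriality.
G1: fails — world w0 has no successor.
G2: condition met.
G3: fails — world m has no successor.
G4: fails — world a has no successor.
Valid on: G2.

G2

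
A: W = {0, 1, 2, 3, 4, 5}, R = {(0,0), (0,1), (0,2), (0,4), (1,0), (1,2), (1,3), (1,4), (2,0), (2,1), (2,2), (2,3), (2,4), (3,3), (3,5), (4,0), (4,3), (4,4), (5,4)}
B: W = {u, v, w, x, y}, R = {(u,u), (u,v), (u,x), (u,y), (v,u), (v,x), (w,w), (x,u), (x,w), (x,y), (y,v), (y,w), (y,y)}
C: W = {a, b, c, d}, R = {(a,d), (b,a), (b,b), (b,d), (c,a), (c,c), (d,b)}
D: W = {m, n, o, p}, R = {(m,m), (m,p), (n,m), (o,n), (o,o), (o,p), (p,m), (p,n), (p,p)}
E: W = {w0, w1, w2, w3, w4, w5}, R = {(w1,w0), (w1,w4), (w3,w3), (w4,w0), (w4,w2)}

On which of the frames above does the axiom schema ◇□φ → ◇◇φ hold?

A, B, C, D

This is the axiom for a generalized confluence (Geach) condition; its first-order frame correspondent is ∀x ∀y (xRy → ∃w (yRw ∧ xR²w)).
A: satisfies the condition.
B: satisfies the condition.
C: satisfies the condition.
D: satisfies the condition.
E: fails — w1Rw0 but no w with w0Rw and w1R²w.
Valid on: A, B, C, D.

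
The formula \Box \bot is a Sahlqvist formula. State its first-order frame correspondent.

Emptiness of R

□⊥ is valid iff no world has any successor (otherwise □⊥ fails at any world with one).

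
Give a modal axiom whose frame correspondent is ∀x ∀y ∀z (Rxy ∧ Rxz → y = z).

◇ψ → □ψ

The condition is partial functionality. The CD schema ◇ψ → □ψ defines it.
Suppose ◇ψ→□ψ is valid. Take Rxy, Rxz and set V(ψ)={y}. Then ◇ψ at x, so □ψ at x, so ψ at z, i.e. z=y.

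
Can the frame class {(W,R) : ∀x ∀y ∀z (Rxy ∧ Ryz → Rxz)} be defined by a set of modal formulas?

Yes: it is transitivity, defined by the 4 schema □p → □□p.
Suppose □p→□□p is valid. Take Rxy, Ryz and set V(p)={w : Rxw}. Then □p at x, so □□p at x, so □p at y, so p at z, i.e. Rxz.

Definable; □p → □□p defines it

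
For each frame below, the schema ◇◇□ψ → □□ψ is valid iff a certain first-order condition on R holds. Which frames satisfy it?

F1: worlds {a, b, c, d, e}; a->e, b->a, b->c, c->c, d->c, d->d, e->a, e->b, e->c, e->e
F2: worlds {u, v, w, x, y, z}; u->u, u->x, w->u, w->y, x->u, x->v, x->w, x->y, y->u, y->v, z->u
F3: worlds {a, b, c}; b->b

F3

The schema corresponds to a generalized confluence (Geach) condition: ∀x ∀y ∀z ((xR²y ∧ xR²z) → ∃w (yRw ∧ z = w)).
F1: fails — aR²a, aR²a but no w with aRw and a=w.
F2: fails — uR²u, uR²v but no t with uRt and v=t.
F3: ✓.
Valid on: F3.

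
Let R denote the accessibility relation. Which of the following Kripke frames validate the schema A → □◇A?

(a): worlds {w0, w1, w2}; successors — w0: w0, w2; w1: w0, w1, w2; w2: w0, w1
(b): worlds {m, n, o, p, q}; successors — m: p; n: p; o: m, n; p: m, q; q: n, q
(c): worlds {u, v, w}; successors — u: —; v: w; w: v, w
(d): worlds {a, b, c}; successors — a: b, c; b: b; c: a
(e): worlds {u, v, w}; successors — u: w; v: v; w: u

This is the axiom for symmetry; its first-order frame correspondent is ∀x ∀y (Rxy → Ryx).
(a): fails — Rw1w0 but not Rw0w1.
(b): fails — Ron but not Rno.
(c): condition met.
(d): fails — Rab but not Rba.
(e): condition met.

(c), (e)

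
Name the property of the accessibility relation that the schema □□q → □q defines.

Suppose □□q→□q is valid. Take Rxy and set V(q)={w : xR²w}. Then □□q at x, so □q at x, so q at y, i.e. ∃z(Rxz∧Rzy).

density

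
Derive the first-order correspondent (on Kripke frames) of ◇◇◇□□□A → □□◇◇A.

This is a Sahlqvist (Geach-type) schema ◇^3□^3A → □^2◇^2A.
Minimal-valuation argument: fix x; take any y with xR^3y and any z with xR^2z. Set V(A) to the set of worlds R-reachable from y in exactly 3 steps. Then □^3A holds at y, so the antecedent holds at x; validity forces ◇^2A at z, giving a w with zR^2w and yR^3w.
First-order correspondent: ∀x ∀y ∀z ((xR³y ∧ xR²z) → ∃w (yR³w ∧ zR²w)).

∀x ∀y ∀z ((xR³y ∧ xR²z) → ∃w (yR³w ∧ zR²w))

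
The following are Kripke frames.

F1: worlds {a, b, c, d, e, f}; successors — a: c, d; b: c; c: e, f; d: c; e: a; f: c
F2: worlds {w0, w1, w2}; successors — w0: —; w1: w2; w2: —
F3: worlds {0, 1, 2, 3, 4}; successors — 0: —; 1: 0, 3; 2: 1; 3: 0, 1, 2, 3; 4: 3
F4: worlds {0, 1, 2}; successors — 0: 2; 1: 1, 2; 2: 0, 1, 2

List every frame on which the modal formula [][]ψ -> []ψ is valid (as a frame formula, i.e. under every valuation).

This is the axiom for density; its first-order frame correspondent is forall x forall y (Rxy -> exists z (Rxz & Rzy)).
F1: fails — Rbc but no z with Rbz and Rzc.
F2: fails — Rw1w2 but no z with Rw1z and Rzw2.
F3: fails — R21 but no z with R2z and Rz1.
F4: holds.
Valid on: F4.

F4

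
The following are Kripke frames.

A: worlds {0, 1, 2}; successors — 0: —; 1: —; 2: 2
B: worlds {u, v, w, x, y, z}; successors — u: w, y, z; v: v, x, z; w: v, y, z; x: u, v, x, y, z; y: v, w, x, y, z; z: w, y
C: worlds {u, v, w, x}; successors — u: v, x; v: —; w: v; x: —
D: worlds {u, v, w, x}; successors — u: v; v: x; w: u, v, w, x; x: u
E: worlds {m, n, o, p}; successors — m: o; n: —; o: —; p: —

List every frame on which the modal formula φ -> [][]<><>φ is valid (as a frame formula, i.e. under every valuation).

A, C, E

This is the axiom for a generalized confluence (Geach) condition; its first-order frame correspondent is forall x forall z (x R^2 z -> exists w (x = w & z R^2 w)).
A: holds.
B: fails — uR²w but no t with u=t and wR²t.
C: holds.
D: fails — uR²x but no t with u=t and xR²t.
E: holds.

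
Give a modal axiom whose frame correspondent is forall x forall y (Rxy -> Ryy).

This is shift-reflexivity; the standard corresponding axiom is T□: □(□ψ → ψ).
Suppose □(□ψ→ψ) is valid. Take Rxy and set V(ψ)={w : Ryw}. Then at y, □ψ holds; since □(□ψ→ψ) at x, □ψ→ψ at y, so ψ at y, i.e. Ryy.

□(□ψ → ψ)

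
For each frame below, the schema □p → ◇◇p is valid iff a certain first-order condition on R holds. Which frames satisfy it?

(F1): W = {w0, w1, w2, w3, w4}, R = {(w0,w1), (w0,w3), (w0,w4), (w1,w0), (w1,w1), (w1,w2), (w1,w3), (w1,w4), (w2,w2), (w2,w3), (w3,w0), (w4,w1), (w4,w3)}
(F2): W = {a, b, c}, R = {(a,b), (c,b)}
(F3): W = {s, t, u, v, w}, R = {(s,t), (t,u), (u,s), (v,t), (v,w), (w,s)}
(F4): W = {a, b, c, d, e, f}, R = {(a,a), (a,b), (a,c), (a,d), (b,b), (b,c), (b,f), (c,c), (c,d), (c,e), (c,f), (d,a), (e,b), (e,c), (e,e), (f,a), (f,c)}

(F4)

The schema corresponds to a generalized confluence (Geach) condition: ∀x ∃w (xRw ∧ xR²w).
(F1): fails — at w3 but no w with w3Rw and w3R²w.
(F2): fails — at a but no w with aRw and aR²w.
(F3): fails — at s but no w* with sRw* and sR²w*.
(F4): satisfies the condition.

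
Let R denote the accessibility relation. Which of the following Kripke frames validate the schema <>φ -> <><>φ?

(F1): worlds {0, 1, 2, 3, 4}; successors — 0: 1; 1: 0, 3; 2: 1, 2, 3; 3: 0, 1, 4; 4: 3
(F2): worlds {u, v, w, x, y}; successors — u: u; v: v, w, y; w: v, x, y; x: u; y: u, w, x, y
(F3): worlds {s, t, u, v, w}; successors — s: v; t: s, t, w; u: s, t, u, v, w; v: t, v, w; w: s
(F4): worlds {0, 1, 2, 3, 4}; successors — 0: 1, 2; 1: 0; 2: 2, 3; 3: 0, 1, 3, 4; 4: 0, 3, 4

This is the axiom for a generalized confluence (Geach) condition; its first-order frame correspondent is forall x forall y (xRy -> exists w (y = w & x R^2 w)).
(F1): fails — 0R1 but no w with 1=w and 0R²w.
(F2): condition met.
(F3): fails — wRs but no w* with s=w* and wR²w*.
(F4): fails — 0R1 but no w with 1=w and 0R²w.
Valid on: (F2).

(F2)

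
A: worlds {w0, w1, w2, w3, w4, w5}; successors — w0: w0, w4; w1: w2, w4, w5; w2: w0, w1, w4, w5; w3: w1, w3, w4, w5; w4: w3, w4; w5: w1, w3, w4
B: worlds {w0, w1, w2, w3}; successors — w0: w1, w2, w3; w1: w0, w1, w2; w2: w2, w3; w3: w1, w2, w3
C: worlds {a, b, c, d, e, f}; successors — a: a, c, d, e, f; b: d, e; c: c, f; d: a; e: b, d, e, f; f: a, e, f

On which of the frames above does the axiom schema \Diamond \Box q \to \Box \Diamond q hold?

This is the axiom for convergence; its first-order frame correspondent is \forall x \forall y \forall z (Rxy \wedge Rxz \to \exists w (Ryw \wedge Rzw)).
A: condition met.
B: condition met.
C: fails — Rae and Rad but e and d have no common successor.

A, B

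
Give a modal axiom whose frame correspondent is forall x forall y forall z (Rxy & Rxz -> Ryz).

A defining formula is ◇q → □◇q (the 5 axiom).

◇q → □◇q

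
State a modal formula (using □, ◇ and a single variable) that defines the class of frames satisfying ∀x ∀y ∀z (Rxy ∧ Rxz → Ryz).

This is the Euclidean property; the standard corresponding axiom is 5: ◇ψ → □◇ψ.
Suppose ◇ψ→□◇ψ is valid. Take Rxy, Rxz and set V(ψ)={y}. Then ◇ψ at x, so □◇ψ at x, so ◇ψ at z, so some w with Rzw has ψ; w=y, i.e. Rzy. By symmetry of the argument, Ryz.

◇ψ → □◇ψ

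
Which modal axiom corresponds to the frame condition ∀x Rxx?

□s → s

This is reflexivity; the standard corresponding axiom is T: □s → s.
Suppose □s→s is valid. At any x set V(s)={w : Rxw}. Then □s holds at x, so s holds at x, i.e. Rxx.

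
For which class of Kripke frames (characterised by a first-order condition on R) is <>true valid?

seriality

◇⊤ holds at w iff w has a successor, so frame-validity of ◇⊤ is exactly seriality. Equivalently via □q → ◇q:
Suppose □q→◇q is valid. At any x set V(q)=W. Then □q at x, so ◇q at x, so x has a successor.
Conversely, on a frame with seriality the schema holds at every world under every valuation.
So the correspondent is seriality.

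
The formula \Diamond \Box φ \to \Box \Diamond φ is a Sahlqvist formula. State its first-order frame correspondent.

Suppose ◇□φ→□◇φ is valid. Take Rxy, Rxz and set V(φ)={w : Ryw}. Then □φ at y so ◇□φ at x, so □◇φ at x, so ◇φ at z, giving w with Rzw and Ryw.
Conversely, any frame satisfying \forall x \forall y \forall z (Rxy \wedge Rxz \to \exists w (Ryw \wedge Rzw)) validates the schema.
Frame condition: \forall x \forall y \forall z (Rxy \wedge Rxz \to \exists w (Ryw \wedge Rzw)).

convergence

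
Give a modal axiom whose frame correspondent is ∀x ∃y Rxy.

This is seriality; the standard corresponding axiom is D: □p → ◇p.
Suppose □p→◇p is valid. At any x set V(p)=W. Then □p at x, so ◇p at x, so x has a successor.

□p → ◇p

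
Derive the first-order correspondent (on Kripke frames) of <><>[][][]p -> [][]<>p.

forall x forall y forall z ((x R^2 y & x R^2 z) -> exists w (y R^3 w & zRw))

This is a Sahlqvist (Geach-type) schema ◇^2□^3p → □^2◇^1p.
First-order correspondent: forall x forall y forall z ((x R^2 y & x R^2 z) -> exists w (y R^3 w & zRw)).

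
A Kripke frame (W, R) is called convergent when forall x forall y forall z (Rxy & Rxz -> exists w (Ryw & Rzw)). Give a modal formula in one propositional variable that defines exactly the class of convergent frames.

◇□ψ → □◇ψ

This is convergence; the standard corresponding axiom is .2: ◇□ψ → □◇ψ.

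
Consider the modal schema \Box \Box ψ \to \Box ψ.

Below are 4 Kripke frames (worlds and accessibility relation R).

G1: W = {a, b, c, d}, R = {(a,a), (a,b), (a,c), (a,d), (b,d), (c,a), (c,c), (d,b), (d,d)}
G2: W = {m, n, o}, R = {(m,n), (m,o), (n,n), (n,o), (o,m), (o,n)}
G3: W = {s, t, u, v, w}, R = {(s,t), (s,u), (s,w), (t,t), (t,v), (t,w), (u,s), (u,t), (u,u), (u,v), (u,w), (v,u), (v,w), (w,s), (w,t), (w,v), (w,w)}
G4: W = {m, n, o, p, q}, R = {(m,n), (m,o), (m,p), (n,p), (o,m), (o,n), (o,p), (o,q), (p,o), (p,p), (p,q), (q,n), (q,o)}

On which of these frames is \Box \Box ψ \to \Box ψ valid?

G1, G3

This is the axiom for density; its first-order frame correspondent is \forall x \forall y (Rxy \to \exists z (Rxz \wedge Rzy)).
G1: holds.
G2: fails — Rom but no z with Roz and Rzm.
G3: holds.
G4: fails — Rom but no z with Roz and Rzm.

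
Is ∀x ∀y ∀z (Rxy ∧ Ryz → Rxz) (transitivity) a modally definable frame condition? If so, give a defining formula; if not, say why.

The condition is transitivity. A defining modal formula is □r → □□r.
Suppose □r→□□r is valid. Take Rxy, Ryz and set V(r)={w : Rxw}. Then □r at x, so □□r at x, so □r at y, so r at z, i.e. Rxz.

Yes — defined by □r → □□r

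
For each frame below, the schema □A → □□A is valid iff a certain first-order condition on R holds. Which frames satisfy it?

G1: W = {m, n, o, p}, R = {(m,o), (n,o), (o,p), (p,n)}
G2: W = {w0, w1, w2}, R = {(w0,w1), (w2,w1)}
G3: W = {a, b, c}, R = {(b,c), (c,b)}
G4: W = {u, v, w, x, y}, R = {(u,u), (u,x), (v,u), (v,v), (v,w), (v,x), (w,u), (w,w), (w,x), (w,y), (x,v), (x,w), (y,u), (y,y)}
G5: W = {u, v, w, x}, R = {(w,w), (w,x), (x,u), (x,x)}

G2

This is the axiom for transitivity; its first-order frame correspondent is ∀x ∀y ∀z (Rxy ∧ Ryz → Rxz).
G1: fails — Rno and Rop but not Rnp.
G2: ✓.
G3: fails — Rbc and Rcb but not Rbb.
G4: fails — Rxw and Rwu but not Rxu.
G5: fails — Rwx and Rxu but not Rwu.
Valid on: G2.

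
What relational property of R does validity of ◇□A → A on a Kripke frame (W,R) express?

This is frame-equivalent to A → □◇A (substitute ¬A for A and contrapose).
Suppose A→□◇A is valid. Take Rxy and set V(A)={x}. Then A at x, so □◇A at x, so ◇A at y, so some z with Ryz has A; z=x, i.e. Ryx.
The converse is a direct semantic check.
Frame condition: ∀x ∀y (Rxy → Ryx).

Symmetry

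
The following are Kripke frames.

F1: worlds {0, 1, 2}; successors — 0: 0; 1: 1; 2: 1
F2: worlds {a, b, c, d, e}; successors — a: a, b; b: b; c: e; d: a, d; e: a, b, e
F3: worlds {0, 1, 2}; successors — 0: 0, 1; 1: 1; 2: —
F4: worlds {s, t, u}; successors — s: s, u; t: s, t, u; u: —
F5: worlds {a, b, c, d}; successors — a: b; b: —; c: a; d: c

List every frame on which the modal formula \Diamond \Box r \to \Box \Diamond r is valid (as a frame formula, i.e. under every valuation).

F1, F2, F3

The schema corresponds to convergence: \forall x \forall y \forall z (Rxy \wedge Rxz \to \exists w (Ryw \wedge Rzw)).
F1: satisfies the condition.
F2: satisfies the condition.
F3: satisfies the condition.
F4: fails — Rsu and Rsu but u and u have no common successor.
F5: fails — Rab and Rab but b and b have no common successor.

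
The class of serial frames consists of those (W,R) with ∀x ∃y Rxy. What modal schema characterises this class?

A defining formula is □r → ◇r (the D axiom).
Suppose □r→◇r is valid. At any x set V(r)=W. Then □r at x, so ◇r at x, so x has a successor.

□r → ◇r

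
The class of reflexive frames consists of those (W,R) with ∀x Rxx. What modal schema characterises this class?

The condition is reflexivity. The T schema □p → p defines it.
Suppose □p→p is valid. At any x set V(p)={w : Rxw}. Then □p holds at x, so p holds at x, i.e. Rxx.

□p → p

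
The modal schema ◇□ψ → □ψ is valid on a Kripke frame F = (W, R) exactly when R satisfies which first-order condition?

Equivalently (dual form): ◇ψ → □◇ψ.
Suppose ◇ψ→□◇ψ is valid. Take Rxy, Rxz and set V(ψ)={y}. Then ◇ψ at x, so □◇ψ at x, so ◇ψ at z, so some w with Rzw has ψ; w=y, i.e. Rzy. By symmetry of the argument, Ryz.
Conversely, on a frame with the Euclidean property the schema holds at every world under every valuation.
So the correspondent is the Euclidean property.

The Euclidean property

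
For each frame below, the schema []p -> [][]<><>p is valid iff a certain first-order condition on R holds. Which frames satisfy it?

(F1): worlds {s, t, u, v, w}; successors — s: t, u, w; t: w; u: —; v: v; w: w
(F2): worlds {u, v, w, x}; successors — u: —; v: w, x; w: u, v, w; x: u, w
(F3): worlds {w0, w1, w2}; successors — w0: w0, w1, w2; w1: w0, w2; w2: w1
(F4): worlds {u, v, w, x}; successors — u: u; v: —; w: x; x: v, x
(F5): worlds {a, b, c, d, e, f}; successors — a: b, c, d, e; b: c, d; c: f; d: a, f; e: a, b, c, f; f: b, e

(F1)

This is the axiom for a generalized confluence (Geach) condition; its first-order frame correspondent is forall x forall z (x R^2 z -> exists w (xRw & z R^2 w)).
(F1): condition met.
(F2): fails — vR²u but no t with vRt and uR²t.
(F3): fails — w2R²w2 but no w with w2Rw and w2R²w.
(F4): fails — wR²v but no t with wRt and vR²t.
(F5): fails — aR²b but no w with aRw and bR²w.
Valid on: (F1).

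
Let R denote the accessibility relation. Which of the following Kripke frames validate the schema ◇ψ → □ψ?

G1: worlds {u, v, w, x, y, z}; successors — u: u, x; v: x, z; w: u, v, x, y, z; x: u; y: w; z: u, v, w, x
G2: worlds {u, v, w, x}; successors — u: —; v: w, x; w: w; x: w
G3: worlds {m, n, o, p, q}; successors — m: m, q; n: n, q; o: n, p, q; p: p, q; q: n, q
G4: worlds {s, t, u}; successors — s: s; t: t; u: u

This is the axiom for partial functionality; its first-order frame correspondent is ∀x ∀y ∀z (Rxy ∧ Rxz → y = z).
G1: fails — u sees both u and x.
G2: fails — v sees both w and x.
G3: fails — m sees both m and q.
G4: condition met.
Valid on: G4.

G4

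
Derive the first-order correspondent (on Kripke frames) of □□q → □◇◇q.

This is a Sahlqvist (Geach-type) schema ◇^0□^2q → □^1◇^2q.
First-order correspondent: ∀x ∀z (xRz → ∃w (xR²w ∧ zR²w)).

∀x ∀z (xRz → ∃w (xR²w ∧ zR²w))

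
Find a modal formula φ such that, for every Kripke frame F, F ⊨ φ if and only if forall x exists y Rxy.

A defining formula is □r → ◇r (the D axiom).
Suppose □r→◇r is valid. At any x set V(r)=W. Then □r at x, so ◇r at x, so x has a successor.

□r → ◇r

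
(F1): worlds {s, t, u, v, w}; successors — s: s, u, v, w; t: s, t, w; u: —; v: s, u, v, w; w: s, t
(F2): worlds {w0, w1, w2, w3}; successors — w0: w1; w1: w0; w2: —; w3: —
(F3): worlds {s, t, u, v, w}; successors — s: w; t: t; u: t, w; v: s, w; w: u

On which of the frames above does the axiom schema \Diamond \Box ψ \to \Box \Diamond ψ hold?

This is the axiom for convergence; its first-order frame correspondent is \forall x \forall y \forall z (Rxy \wedge Rxz \to \exists w (Ryw \wedge Rzw)).
(F1): fails — Rsv and Rsu but v and u have no common successor.
(F2): satisfies the condition.
(F3): fails — Ruw and Rut but w and t have no common successor.
Valid on: (F2).

(F2)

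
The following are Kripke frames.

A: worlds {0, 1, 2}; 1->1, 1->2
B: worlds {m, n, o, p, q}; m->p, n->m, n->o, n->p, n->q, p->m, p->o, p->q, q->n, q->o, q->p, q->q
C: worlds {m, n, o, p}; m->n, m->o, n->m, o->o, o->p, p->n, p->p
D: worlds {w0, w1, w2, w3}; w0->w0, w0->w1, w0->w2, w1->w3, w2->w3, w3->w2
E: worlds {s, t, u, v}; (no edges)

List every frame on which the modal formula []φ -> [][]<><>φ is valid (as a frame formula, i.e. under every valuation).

E

The schema corresponds to a generalized confluence (Geach) condition: forall x forall z (x R^2 z -> exists w (xRw & z R^2 w)).
A: fails — 1R²2 but no w with 1Rw and 2R²w.
B: fails — mR²m but no w with mRw and mR²w.
C: fails — nR²n but no w with nRw and nR²w.
D: fails — w0R²w3 but no w with w0Rw and w3R²w.
E: ✓.
Valid on: E.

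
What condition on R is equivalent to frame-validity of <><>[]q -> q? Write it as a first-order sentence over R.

This is a Sahlqvist (Geach-type) schema ◇^2□^1q → □^0◇^0q.
Minimal-valuation argument: fix x; take any y with xR^2y and any z with xR^0z. Set V(q) to the set of worlds R-reachable from y in exactly 1 step. Then □^1q holds at y, so the antecedent holds at x; validity forces ◇^0q at z, giving a w with zR^0w and yR^1w.
First-order correspondent: forall x forall y (x R^2 y -> exists w (yRw & x = w)).

forall x forall y (x R^2 y -> exists w (yRw & x = w))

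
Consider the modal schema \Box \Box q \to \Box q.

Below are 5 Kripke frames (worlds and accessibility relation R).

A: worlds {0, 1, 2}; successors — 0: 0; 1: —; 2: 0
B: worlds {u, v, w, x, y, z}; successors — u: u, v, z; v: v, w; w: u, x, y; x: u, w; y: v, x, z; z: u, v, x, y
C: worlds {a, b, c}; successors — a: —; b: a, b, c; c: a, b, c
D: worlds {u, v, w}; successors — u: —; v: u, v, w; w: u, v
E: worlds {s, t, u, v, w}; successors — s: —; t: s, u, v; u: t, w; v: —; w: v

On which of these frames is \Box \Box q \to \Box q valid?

This is the axiom for density; its first-order frame correspondent is \forall x \forall y (Rxy \to \exists z (Rxz \wedge Rzy)).
A: holds.
B: fails — Rxw but no t with Rxt and Rtw.
C: holds.
D: holds.
E: fails — Rtv but no z with Rtz and Rzv.

A, C, D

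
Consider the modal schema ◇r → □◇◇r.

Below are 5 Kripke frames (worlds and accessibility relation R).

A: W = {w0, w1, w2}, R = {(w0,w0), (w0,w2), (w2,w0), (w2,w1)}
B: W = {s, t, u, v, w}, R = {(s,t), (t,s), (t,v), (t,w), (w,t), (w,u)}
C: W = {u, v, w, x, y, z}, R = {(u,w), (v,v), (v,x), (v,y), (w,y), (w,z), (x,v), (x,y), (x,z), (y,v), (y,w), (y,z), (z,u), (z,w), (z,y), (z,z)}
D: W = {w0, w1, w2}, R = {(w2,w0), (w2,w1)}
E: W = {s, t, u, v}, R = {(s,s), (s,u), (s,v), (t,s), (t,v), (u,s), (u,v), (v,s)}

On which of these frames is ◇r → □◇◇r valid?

The schema corresponds to a generalized confluence (Geach) condition: ∀x ∀y ∀z ((xRy ∧ xRz) → ∃w (y = w ∧ zR²w)).
A: fails — w2Rw0, w2Rw1 but no w with w0=w and w1R²w.
B: fails — tRs, tRv but no w* with s=w* and vR²w*.
C: fails — zRu, zRu but no t with u=t and uR²t.
D: fails — w2Rw0, w2Rw0 but no w with w0=w and w0R²w.
E: holds.

E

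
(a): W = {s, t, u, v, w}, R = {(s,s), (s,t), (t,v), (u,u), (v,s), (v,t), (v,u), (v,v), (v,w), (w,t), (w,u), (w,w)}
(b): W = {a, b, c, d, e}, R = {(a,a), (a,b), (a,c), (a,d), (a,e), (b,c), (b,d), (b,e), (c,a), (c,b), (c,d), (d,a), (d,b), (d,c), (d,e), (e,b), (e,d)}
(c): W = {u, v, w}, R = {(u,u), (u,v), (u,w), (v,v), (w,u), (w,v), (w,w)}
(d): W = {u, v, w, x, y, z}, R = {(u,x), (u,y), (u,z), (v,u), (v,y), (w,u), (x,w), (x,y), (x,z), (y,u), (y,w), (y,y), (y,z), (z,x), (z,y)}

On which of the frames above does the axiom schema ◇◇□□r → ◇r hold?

The schema corresponds to a generalized confluence (Geach) condition: ∀x ∀y (xR²y → ∃w (yR²w ∧ xRw)).
(a): fails — tR²u but no w* with uR²w* and tRw*.
(b): holds.
(c): holds.
(d): holds.
Valid on: (b), (c), (d).

(b), (c), (d)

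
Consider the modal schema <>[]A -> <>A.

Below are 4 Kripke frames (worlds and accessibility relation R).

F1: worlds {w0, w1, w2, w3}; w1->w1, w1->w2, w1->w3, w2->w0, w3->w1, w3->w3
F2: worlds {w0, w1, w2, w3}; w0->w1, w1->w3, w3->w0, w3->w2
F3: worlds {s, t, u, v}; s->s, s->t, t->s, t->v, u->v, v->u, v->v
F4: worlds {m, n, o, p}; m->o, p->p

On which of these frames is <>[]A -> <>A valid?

The schema corresponds to a generalized confluence (Geach) condition: forall x forall y (xRy -> exists w (yRw & xRw)).
F1: fails — w1Rw2 but no w with w2Rw and w1Rw.
F2: fails — w0Rw1 but no w with w1Rw and w0Rw.
F3: ✓.
F4: fails — mRo but no w with oRw and mRw.

F3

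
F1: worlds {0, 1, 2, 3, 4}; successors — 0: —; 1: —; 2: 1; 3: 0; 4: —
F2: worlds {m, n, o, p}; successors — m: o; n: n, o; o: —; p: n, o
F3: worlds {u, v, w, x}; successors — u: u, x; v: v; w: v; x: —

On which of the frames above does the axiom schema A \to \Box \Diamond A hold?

none

This is the axiom for symmetry; its first-order frame correspondent is \forall x \forall y (Rxy \to Ryx).
F1: fails — R21 but not R12.
F2: fails — Rpn but not Rnp.
F3: fails — Rux but not Rxu.
Valid on no frame.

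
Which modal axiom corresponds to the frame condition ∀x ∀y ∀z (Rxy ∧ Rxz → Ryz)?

The condition is the Euclidean property. The 5 schema ◇r → □◇r defines it.
Suppose ◇r→□◇r is valid. Take Rxy, Rxz and set V(r)={y}. Then ◇r at x, so □◇r at x, so ◇r at z, so some w with Rzw has r; w=y, i.e. Rzy. By symmetry of the argument, Ryz.

◇r → □◇r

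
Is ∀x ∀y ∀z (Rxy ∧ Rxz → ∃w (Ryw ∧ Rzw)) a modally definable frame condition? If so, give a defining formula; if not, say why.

Yes: it is convergence, defined by the .2 schema ◇□q → □◇q.
Suppose ◇□q→□◇q is valid. Take Rxy, Rxz and set V(q)={w : Ryw}. Then □q at y so ◇□q at x, so □◇q at x, so ◇q at z, giving w with Rzw and Ryw.

Definable; ◇□q → □◇q defines it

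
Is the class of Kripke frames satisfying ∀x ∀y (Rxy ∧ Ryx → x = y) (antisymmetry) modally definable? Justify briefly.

Modal frame validity is preserved under surjective bounded morphisms.
The 4-cycle (worlds w0,w1,w2,w3 with w0→w1→w2→w3→w0) is antisymmetric. Sending even-indexed worlds to s and odd-indexed worlds to t is a surjective bounded morphism onto the two-world frame with s↔t, which is not antisymmetric.
So the class is not modally definable.

Not modally definable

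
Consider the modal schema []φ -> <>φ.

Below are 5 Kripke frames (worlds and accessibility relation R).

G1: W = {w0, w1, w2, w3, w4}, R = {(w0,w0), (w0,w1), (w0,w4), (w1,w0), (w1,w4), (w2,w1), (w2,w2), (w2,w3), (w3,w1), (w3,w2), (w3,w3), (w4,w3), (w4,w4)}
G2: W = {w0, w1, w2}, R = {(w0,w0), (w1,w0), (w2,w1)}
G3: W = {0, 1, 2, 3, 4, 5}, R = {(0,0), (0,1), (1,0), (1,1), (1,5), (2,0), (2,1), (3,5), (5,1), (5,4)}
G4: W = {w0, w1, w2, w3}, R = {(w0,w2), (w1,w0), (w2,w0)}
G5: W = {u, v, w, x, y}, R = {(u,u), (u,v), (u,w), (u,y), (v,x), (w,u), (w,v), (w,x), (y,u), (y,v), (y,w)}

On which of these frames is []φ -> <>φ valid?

The schema corresponds to seriality: forall x exists y Rxy.
G1: condition met.
G2: condition met.
G3: fails — world 4 has no successor.
G4: fails — world w3 has no successor.
G5: fails — world x has no successor.

G1, G2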